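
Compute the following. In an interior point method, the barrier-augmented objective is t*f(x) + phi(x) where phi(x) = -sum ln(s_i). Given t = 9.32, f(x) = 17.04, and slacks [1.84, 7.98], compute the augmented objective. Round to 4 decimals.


Step 1: Compute log-barrier.
ln values: [0.6098, 2.0769]
phi = -(0.6098 + 2.0769) = -2.6867
Step 2: Compute augmented objective.
t*f(x) = 9.32*17.04 = 158.8128
Total = 158.8128 - 2.6867 = 156.1261


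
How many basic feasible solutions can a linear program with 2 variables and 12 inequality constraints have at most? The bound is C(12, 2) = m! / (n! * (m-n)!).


Each vertex corresponds to some choice of n active constraints out of m, so the number of vertices is at most C(m, n) = m! / (n!(m-n)!).
m = 12, n = 2
Numerator: 12 * 11
Denominator: 2! = 2
C(12, 2) = 66


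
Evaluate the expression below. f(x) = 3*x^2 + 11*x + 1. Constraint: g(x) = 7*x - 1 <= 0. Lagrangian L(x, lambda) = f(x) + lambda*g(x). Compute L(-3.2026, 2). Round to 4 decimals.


Step 1: Evaluate f(x).
f(-3.2026) = 3*(-3.2026)^2 + 11*(-3.2026) + 1 = -3.4587
Step 2: Evaluate g(x).
g(-3.2026) = 7*-3.2026 - 1 = -23.4182
Step 3: Compute Lagrangian.
L = -3.4587 + 2*-23.4182 = -50.2951


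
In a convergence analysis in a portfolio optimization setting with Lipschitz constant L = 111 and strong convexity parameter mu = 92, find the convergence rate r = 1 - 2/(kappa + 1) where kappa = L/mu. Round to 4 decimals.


Step 1: Compute the condition number.
kappa = L/mu = 111/92 = 1.2065
Step 2: Compute the convergence rate.
r = 1 - 2/(kappa + 1) = 1 - 2*mu/(L + mu) = (L - mu)/(L + mu) = 19/203 = 0.0936


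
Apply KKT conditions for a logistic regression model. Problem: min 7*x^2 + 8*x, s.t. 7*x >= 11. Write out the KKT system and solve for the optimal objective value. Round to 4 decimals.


Step 1: Try lambda = 0 (constraint inactive).
x_unc = -8/(2*7) = -0.5714
Check: 7*-0.5714 = -3.9998 < 11 -- violated!
Step 2: Constraint must be active: 7*x = 11
x* = 11/7 = 1.5714 (rounded; the exact value 11/7 is used below)
lambda = (2*7*(11/7) + 8)/7 = 4.2857
Step 3: Compute optimal value.
f(x*) = 7*(11/7)^2 + 8*(11/7) = 29.8571


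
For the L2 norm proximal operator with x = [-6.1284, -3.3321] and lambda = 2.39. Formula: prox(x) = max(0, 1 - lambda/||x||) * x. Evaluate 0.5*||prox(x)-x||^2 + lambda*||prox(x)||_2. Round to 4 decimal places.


Step 1: Compute ||x||.
||x|| = 6.9757
Step 2: Compute scaling factor.
scale = max(0, 1 - 2.39/6.9757) = 0.6574
Step 3: prox(x) = [-4.0287, -2.1905]
||prox(x)|| = 4.5857
Step 4: Proximal objective.
0.5*||prox-x||^2 = 2.8561
lambda*||prox|| = 10.9598
Total = 13.8158


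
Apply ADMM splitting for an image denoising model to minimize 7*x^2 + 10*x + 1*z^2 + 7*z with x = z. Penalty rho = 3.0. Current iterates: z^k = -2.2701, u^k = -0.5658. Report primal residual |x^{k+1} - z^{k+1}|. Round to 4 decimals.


ADMM iteration with rho = 3.0, z^k = -2.2701, u^k = -0.5658
Step 1: x-update.
Minimize 7*x^2 + 10*x + (3.0/2)*(x + 2.2701 - 0.5658)^2
FOC: (2*7 + 3.0)*x = -10 + 3.0*(-2.2701 + 0.5658)
x^{k+1} = -0.889
Step 2: z-update.
Minimize 1*z^2 + 7*z + (3.0/2)*(-0.889 - z - 0.5658)^2
FOC: (2*1 + 3.0)*z = -7 + 3.0*(-0.889 - 0.5658)
z^{k+1} = -2.2729
Step 3: u-update.
u^{k+1} = -0.5658 - 0.889 + 2.2729 = 0.8181
Step 4: Primal residual = |-0.889 + 2.2729| = 1.3839


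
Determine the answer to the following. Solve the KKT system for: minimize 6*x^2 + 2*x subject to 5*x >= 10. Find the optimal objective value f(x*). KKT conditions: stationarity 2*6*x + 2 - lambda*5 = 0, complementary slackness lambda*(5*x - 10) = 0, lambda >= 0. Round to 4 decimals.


Step 1: Try lambda = 0 (constraint inactive).
x_unc = -2/(2*6) = -0.1667
Check: 5*-0.1667 = -0.8335 < 10 -- violated!
Step 2: Constraint must be active: 5*x = 10
x* = 10/5 = 2.0
lambda = (2*6*2.0 + 2)/5 = 5.2
Step 3: Compute optimal value.
f(x*) = 6*2.0^2 + 2*2.0 = 28.0


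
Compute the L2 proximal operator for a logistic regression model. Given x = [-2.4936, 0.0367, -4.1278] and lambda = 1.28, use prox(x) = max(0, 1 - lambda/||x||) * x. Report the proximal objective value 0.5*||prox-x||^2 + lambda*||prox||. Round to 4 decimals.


Step 1: Compute ||x||.
||x|| = 4.8227
Step 2: Compute scaling factor.
scale = max(0, 1 - 1.28/4.8227) = 0.7346
Step 3: prox(x) = [-1.8318, 0.027, -3.0322]
||prox(x)|| = 3.5427
Step 4: Proximal objective.
0.5*||prox-x||^2 = 0.8192
lambda*||prox|| = 4.5347
Total = 5.3538


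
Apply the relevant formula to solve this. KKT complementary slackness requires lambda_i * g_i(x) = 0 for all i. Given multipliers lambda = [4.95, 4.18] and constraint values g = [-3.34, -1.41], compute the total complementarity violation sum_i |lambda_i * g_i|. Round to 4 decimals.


KKT complementary slackness check:
lambda_1 * g_1 = 4.95 * -3.34 = -16.533
lambda_2 * g_2 = 4.18 * -1.41 = -5.8938
Total violation = 16.533 + 5.8938 = 22.4268


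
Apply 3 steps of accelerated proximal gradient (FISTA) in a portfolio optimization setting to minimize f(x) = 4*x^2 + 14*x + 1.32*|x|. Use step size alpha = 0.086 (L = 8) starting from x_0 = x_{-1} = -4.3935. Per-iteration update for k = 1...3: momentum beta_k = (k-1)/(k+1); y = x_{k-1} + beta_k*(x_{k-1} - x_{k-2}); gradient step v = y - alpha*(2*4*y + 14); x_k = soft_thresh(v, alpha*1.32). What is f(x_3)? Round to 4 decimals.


FISTA on f(x) = 4*x^2 + 14*x + 1.32*|x|
L = 8, alpha = 0.086
Iteration 1: beta = 0.0, y = -4.3935 + 0.0*(-4.3935 + 4.3935) = -4.3935
  grad(y) = -21.148, v = y - alpha*grad = -2.5748
  prox(v) = soft_thresh(-2.5748, 0.1135) = -2.4613
Iteration 2: beta = 0.3333, y = -2.4613 + 0.3333*(-2.4613 + 4.3935) = -1.8172
  grad(y) = -0.5374, v = y - alpha*grad = -1.771
  prox(v) = soft_thresh(-1.771, 0.1135) = -1.6574
Iteration 3: beta = 0.5, y = -1.6574 + 0.5*(-1.6574 + 2.4613) = -1.2555
  grad(y) = 3.9558, v = y - alpha*grad = -1.5957
  prox(v) = soft_thresh(-1.5957, 0.1135) = -1.4822
f(x_3) = 4*(-1.4822)^2 + 14*(-1.4822) + 1.32*|-1.4822| = -10.0066


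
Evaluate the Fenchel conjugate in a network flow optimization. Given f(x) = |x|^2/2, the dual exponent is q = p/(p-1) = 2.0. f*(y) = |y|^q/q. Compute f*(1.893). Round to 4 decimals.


The conjugate exponent q satisfies 1/p + 1/q = 1.
p = 2, so q = 2/(2 - 1) = 2.0
|y|^q = 1.893^2.0 = 3.5834
f*(1.893) = 3.5834 / 2.0 = 1.7917


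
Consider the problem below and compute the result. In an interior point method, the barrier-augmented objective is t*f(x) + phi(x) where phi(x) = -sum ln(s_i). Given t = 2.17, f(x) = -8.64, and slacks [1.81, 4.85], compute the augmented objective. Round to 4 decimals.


Step 1: Compute log-barrier.
ln values: [0.5933, 1.579]
phi = -(0.5933 + 1.579) = -2.1723
Step 2: Compute augmented objective.
t*f(x) = 2.17*-8.64 = -18.7488
Total = -18.7488 - 2.1723 = -20.9211


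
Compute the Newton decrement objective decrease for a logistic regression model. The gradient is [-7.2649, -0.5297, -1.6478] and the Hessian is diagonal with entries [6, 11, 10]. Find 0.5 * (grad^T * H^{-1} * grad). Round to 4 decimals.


Step 1: H is diagonal, so H^(-1) * g = [-1.2108, -0.0482, -0.1648].
Step 2: g^T H^(-1) g = sum_i g_i^2 / H_ii
  = (-7.2649)^2/6 + (-0.5297)^2/11 + (-1.6478)^2/10
  = 8.7965 + 0.0255 + 0.2715 = 9.0935
Step 3: Objective decrease = 0.5 * g^T H^(-1) g = 4.5467


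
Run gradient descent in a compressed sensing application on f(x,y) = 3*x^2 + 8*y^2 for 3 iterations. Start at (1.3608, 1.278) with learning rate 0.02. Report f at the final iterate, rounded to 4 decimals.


Gradient descent on f(x,y) = 3*x^2 + 8*y^2.
Starting point: (1.3608, 1.278), alpha = 0.02
Step 1: grad_x = 2*3*1.3608 = 8.1648, grad_y = 2*8*1.278 = 20.448
  x_1 = 1.3608 - 0.02*8.1648 = 1.1975
  y_1 = 1.278 - 0.02*20.448 = 0.869
Step 2: grad_x = 2*3*1.1975 = 7.185, grad_y = 2*8*0.869 = 13.9046
  x_2 = 1.1975 - 0.02*7.185 = 1.0538
  y_2 = 0.869 - 0.02*13.9046 = 0.5909
Step 3: grad_x = 2*3*1.0538 = 6.3228, grad_y = 2*8*0.5909 = 9.4552
  x_3 = 1.0538 - 0.02*6.3228 = 0.9273
  y_3 = 0.5909 - 0.02*9.4552 = 0.4018
f(0.9273, 0.4018) = 3*0.9273^2 + 8*0.4018^2 = 3.8717


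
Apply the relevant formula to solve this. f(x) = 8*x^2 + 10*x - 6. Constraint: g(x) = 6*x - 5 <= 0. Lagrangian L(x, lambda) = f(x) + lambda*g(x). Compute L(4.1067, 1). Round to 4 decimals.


Step 1: Evaluate f(x).
f(4.1067) = 8*4.1067^2 + 10*4.1067 - 6 = 169.9869
Step 2: Evaluate g(x).
g(4.1067) = 6*4.1067 - 5 = 19.6402
Step 3: Compute Lagrangian.
L = 169.9869 + 1*19.6402 = 189.6271


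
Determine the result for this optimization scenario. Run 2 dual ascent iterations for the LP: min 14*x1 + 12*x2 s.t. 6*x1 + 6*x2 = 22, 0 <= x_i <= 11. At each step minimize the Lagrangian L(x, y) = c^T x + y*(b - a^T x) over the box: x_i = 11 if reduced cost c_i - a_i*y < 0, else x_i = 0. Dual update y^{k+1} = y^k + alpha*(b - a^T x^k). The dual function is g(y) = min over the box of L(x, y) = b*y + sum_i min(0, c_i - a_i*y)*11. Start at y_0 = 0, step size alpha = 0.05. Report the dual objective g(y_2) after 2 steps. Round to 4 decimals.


Dual ascent for LP: min 14*x1 + 12*x2, 6*x1 + 6*x2 = 22, 0 <= x_i <= 11
Step 1: y^k = 0.0, reduced costs: (14.0, 12.0)
  x^k = (0.0, 0.0), subgradient = b - a^T x = 22.0
  y^{k+1} = 0.0 + 0.05*22.0 = 1.1
Step 2: y^k = 1.1, reduced costs: (7.4, 5.4)
  x^k = (0.0, 0.0), subgradient = b - a^T x = 22.0
  y^{k+1} = 1.1 + 0.05*22.0 = 2.2
Dual objective at y_2 = 2.2: reduced costs (0.8, -1.2), box minimizer x = (0.0, 11.0)
g(y_2) = b*y + (c1 - a1*y)*x1 + (c2 - a2*y)*x2 = 22*2.2 + 0.8*0.0 + (-1.2)*11.0 = 48.4 + 0.0 - 13.2 = 35.2


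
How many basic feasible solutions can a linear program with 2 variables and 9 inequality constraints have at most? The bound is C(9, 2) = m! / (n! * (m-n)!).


Each vertex corresponds to some choice of n active constraints out of m, so the number of vertices is at most C(m, n) = m! / (n!(m-n)!).
m = 9, n = 2
Numerator: 9 * 8
Denominator: 2! = 2
C(9, 2) = 36


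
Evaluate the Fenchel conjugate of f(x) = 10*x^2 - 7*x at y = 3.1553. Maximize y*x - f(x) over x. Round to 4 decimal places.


f*(y) = sup_x {y*x - a*x^2 - b*x} = sup_x {(y-b)*x - a*x^2}
FOC: (y - b) - 2a*x = 0 => x* = (y - b)/(2a)
x* = (3.1553 + 7)/(2*10) = 0.5078
f*(3.1553) = (y-b)^2/(4a) = (3.1553 + 7)^2/(4*10)
= 103.1301/40 = 2.5783


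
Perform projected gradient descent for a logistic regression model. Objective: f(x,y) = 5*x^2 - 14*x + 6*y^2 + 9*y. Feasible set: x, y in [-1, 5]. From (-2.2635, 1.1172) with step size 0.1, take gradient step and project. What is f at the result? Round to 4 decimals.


Step 1: Compute gradient at (-2.2635, 1.1172).
grad_x = 2*5*-2.2635 - 14 = -36.635
grad_y = 2*6*1.1172 + 9 = 22.4064
Step 2: Gradient step.
x_raw = -2.2635 - 0.1*-36.635 = 1.4
y_raw = 1.1172 - 0.1*22.4064 = -1.1234
Step 3: Project onto [-1, 5].
x_proj = clip(1.4) = 1.4
y_proj = clip(-1.1234) = -1.0
Step 4: Evaluate f.
f(1.4, -1.0) = -12.8


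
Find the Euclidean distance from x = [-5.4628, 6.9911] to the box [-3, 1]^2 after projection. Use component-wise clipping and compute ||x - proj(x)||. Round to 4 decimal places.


Project each component onto [-3, 1].
clip(-5.4628) = -3.0, clip(6.9911) = 1.0
Projection = [-3.0, 1.0]
Squared diffs: [6.0654, 35.8933]
Distance = sqrt(41.9587) = 6.4776


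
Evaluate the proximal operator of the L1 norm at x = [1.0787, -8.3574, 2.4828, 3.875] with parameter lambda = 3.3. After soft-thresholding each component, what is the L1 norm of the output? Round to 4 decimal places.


Soft-thresholding with lambda = 3.3:
prox(1.0787) = sign(1.0787)*max(|1.0787| - 3.3, 0) = 0.0
prox(-8.3574) = sign(-8.3574)*max(|-8.3574| - 3.3, 0) = -5.0574
prox(2.4828) = sign(2.4828)*max(|2.4828| - 3.3, 0) = 0.0
prox(3.875) = sign(3.875)*max(|3.875| - 3.3, 0) = 0.575
prox(x) = [0.0, -5.0574, 0.0, 0.575]
||prox(x)||_1 = 0.0 + 5.0574 + 0.0 + 0.575 = 5.6324


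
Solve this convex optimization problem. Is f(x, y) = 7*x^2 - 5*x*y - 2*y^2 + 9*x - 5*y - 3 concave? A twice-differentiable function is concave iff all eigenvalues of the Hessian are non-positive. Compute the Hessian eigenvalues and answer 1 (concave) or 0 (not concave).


The Hessian of f(x,y) = 7*x^2 - 5*x*y - 2*y^2 + 9*x - 5*y - 3 is:
H = [[14, -5], [-5, -4]]
Trace = 14 - 4 = 10
Determinant = 14*-4 - (-5)^2 = -81
Discriminant = (10)^2 - 4*-81 = 424.0
Eigenvalues: lambda_1 = -5.2956, lambda_2 = 15.2956
The function is not concave.

0


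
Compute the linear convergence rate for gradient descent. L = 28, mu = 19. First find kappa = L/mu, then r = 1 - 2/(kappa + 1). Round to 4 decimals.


Step 1: Compute the condition number.
kappa = L/mu = 28/19 = 1.4737
Step 2: Compute the convergence rate.
r = 1 - 2/(kappa + 1) = 1 - 2*mu/(L + mu) = (L - mu)/(L + mu) = 9/47 = 0.1915


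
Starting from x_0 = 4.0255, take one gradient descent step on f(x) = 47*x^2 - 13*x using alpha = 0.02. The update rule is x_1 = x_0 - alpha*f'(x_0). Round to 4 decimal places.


We compute the gradient at x_0 and apply the update.
f'(x) = 94*x - 13
f'(4.0255) = 94*4.0255 - 13 = 365.397
x_1 = 4.0255 - 0.02*365.397 = -3.2824


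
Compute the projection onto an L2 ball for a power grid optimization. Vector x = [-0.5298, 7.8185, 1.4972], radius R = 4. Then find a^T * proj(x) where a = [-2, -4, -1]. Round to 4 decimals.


Step 1: Compute ||x|| (intermediates to 6 decimals).
||x|| = sqrt((-0.5298)^2 + 7.8185^2 + 1.4972^2) = 7.978173
Step 2: Project.
Since ||x|| > R, scale = R/||x|| = 4/7.978173 = 0.501368, proj(x) = scale * x
proj(x) = [-0.265625, 3.919946, 0.750648]
Step 3: Dot product.
a^T * proj(x) = -2*(-0.265625) - 4*3.919946 - 1*0.750648 = -15.8992


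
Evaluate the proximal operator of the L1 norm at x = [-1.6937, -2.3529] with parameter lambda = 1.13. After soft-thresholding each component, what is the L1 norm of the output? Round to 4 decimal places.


Soft-thresholding with lambda = 1.13:
prox(-1.6937) = sign(-1.6937)*max(|-1.6937| - 1.13, 0) = -0.5637
prox(-2.3529) = sign(-2.3529)*max(|-2.3529| - 1.13, 0) = -1.2229
prox(x) = [-0.5637, -1.2229]
||prox(x)||_1 = 0.5637 + 1.2229 = 1.7866


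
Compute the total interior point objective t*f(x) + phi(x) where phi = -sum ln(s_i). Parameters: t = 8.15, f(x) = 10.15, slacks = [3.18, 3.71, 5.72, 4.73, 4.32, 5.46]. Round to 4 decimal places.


Step 1: Compute log-barrier.
ln values: [1.1569, 1.311, 1.744, 1.5539, 1.4633, 1.6974]
phi = -(1.1569 + 1.311 + 1.744 + 1.5539 + 1.4633 + 1.6974) = -8.9265
Step 2: Compute augmented objective.
t*f(x) = 8.15*10.15 = 82.7225
Total = 82.7225 - 8.9265 = 73.796


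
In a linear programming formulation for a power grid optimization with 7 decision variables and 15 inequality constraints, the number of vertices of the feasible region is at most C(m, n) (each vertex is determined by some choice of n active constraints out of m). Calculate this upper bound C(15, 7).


Each vertex corresponds to some choice of n active constraints out of m, so the number of vertices is at most C(m, n) = m! / (n!(m-n)!).
m = 15, n = 7
Numerator: 15 * 14 * 13 * 12 * 11 * 10 * 9
Denominator: 7! = 5040
C(15, 7) = 6435


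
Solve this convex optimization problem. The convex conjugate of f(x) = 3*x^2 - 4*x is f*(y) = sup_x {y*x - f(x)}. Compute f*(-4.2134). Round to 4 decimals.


f*(y) = sup_x {y*x - a*x^2 - b*x} = sup_x {(y-b)*x - a*x^2}
FOC: (y - b) - 2a*x = 0 => x* = (y - b)/(2a)
x* = (-4.2134 + 4)/(2*3) = -0.0356
f*(-4.2134) = (y-b)^2/(4a) = (-4.2134 + 4)^2/(4*3)
= 0.0455/12 = 0.0038


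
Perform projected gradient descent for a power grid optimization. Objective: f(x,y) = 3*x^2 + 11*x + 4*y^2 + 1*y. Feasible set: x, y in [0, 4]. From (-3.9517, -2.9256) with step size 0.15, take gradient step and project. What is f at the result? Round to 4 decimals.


Step 1: Compute gradient at (-3.9517, -2.9256).
grad_x = 2*3*-3.9517 + 11 = -12.7102
grad_y = 2*4*-2.9256 + 1 = -22.4048
Step 2: Gradient step.
x_raw = -3.9517 - 0.15*-12.7102 = -2.0452
y_raw = -2.9256 - 0.15*-22.4048 = 0.4351
Step 3: Project onto [0, 4].
x_proj = clip(-2.0452) = 0.0
y_proj = clip(0.4351) = 0.4351
Step 4: Evaluate f.
f(0.0, 0.4351) = 1.1924


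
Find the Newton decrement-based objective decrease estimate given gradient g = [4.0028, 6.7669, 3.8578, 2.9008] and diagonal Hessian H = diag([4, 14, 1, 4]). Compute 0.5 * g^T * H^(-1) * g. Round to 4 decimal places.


Step 1: H is diagonal, so H^(-1) * g = [1.0007, 0.4834, 3.8578, 0.7252].
Step 2: g^T H^(-1) g = sum_i g_i^2 / H_ii
  = (4.0028)^2/4 + (6.7669)^2/14 + (3.8578)^2/1 + (2.9008)^2/4
  = 4.0056 + 3.2708 + 14.8826 + 2.1037 = 24.2627
Step 3: Objective decrease = 0.5 * g^T H^(-1) g = 12.1313


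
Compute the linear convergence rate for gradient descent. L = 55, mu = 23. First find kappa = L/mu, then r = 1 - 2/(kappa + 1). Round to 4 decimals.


Step 1: Compute the condition number.
kappa = L/mu = 55/23 = 2.3913
Step 2: Compute the convergence rate.
r = 1 - 2/(kappa + 1) = 1 - 2*mu/(L + mu) = (L - mu)/(L + mu) = 32/78 = 0.4103


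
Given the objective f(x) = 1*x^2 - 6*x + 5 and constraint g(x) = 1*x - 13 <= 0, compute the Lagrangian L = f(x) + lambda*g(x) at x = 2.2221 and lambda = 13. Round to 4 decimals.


Step 1: Evaluate f(x).
f(2.2221) = 1*2.2221^2 - 6*2.2221 + 5 = -3.3949
Step 2: Evaluate g(x).
g(2.2221) = 1*2.2221 - 13 = -10.7779
Step 3: Compute Lagrangian.
L = -3.3949 + 13*-10.7779 = -143.5076


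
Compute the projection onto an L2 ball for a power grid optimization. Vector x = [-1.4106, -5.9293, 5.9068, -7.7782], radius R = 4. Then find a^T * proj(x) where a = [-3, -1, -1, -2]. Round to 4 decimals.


Step 1: Compute ||x|| (intermediates to 6 decimals).
||x|| = sqrt((-1.4106)^2 + (-5.9293)^2 + 5.9068^2 + (-7.7782)^2) = 11.512475
Step 2: Project.
Since ||x|| > R, scale = R/||x|| = 4/11.512475 = 0.347449, proj(x) = scale * x
proj(x) = [-0.490112, -2.060129, 2.052312, -2.702528]
Step 3: Dot product.
a^T * proj(x) = -3*(-0.490112) - 1*(-2.060129) - 1*2.052312 - 2*(-2.702528) = 6.8832


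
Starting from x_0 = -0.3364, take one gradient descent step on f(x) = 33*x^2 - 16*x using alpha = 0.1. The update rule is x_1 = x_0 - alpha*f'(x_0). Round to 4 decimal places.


We compute the gradient at x_0 and apply the update.
f'(x) = 66*x - 16
f'(-0.3364) = 66*-0.3364 - 16 = -38.2024
x_1 = -0.3364 - 0.1*-38.2024 = 3.4838


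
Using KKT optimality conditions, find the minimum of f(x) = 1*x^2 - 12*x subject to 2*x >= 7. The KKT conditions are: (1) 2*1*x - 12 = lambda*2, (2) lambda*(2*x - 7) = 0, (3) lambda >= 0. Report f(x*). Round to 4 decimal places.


Step 1: Try lambda = 0 (constraint inactive).
Stationarity: 2*1*x - 12 = 0
x* = 12/(2*1) = 6.0
Check constraint: 2*6.0 = 12.0 >= 7 -- satisfied.
Step 2: Compute optimal value.
f(x*) = 1*6.0^2 - 12*6.0 = -36.0


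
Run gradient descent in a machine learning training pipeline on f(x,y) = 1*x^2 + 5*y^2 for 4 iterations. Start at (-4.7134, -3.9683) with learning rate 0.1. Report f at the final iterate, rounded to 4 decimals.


Gradient descent on f(x,y) = 1*x^2 + 5*y^2.
Starting point: (-4.7134, -3.9683), alpha = 0.1
Step 1: grad_x = 2*1*-4.7134 = -9.4268, grad_y = 2*5*-3.9683 = -39.683
  x_1 = -4.7134 - 0.1*-9.4268 = -3.7707
  y_1 = -3.9683 - 0.1*-39.683 = 0.0
Step 2: grad_x = 2*1*-3.7707 = -7.5414, grad_y = 2*5*0.0 = 0.0
  x_2 = -3.7707 - 0.1*-7.5414 = -3.0166
  y_2 = 0.0 - 0.1*0.0 = 0.0
Step 3: grad_x = 2*1*-3.0166 = -6.0332, grad_y = 2*5*0.0 = 0.0
  x_3 = -3.0166 - 0.1*-6.0332 = -2.4133
  y_3 = 0.0 - 0.1*0.0 = 0.0
Step 4: grad_x = 2*1*-2.4133 = -4.8265, grad_y = 2*5*0.0 = 0.0
  x_4 = -2.4133 - 0.1*-4.8265 = -1.9306
  y_4 = 0.0 - 0.1*0.0 = 0.0
f(-1.9306, 0.0) = 1*(-1.9306)^2 + 5*0.0^2 = 3.7272


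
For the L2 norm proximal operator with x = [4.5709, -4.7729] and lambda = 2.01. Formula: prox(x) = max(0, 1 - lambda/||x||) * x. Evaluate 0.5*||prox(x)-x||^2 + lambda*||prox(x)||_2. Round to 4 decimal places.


Step 1: Compute ||x||.
||x|| = 6.6086
Step 2: Compute scaling factor.
scale = max(0, 1 - 2.01/6.6086) = 0.6959
Step 3: prox(x) = [3.1807, -3.3212]
||prox(x)|| = 4.5986
Step 4: Proximal objective.
0.5*||prox-x||^2 = 2.0201
lambda*||prox|| = 9.2432
Total = 11.2633


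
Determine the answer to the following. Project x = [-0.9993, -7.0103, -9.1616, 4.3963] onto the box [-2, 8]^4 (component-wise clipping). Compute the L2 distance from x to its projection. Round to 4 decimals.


Project each component onto [-2, 8].
clip(-0.9993) = -0.9993, clip(-7.0103) = -2.0, clip(-9.1616) = -2.0, clip(4.3963) = 4.3963
Projection = [-0.9993, -2.0, -2.0, 4.3963]
Squared diffs: [0.0, 25.1031, 51.2885, 0.0]
Distance = sqrt(76.3916) = 8.7402


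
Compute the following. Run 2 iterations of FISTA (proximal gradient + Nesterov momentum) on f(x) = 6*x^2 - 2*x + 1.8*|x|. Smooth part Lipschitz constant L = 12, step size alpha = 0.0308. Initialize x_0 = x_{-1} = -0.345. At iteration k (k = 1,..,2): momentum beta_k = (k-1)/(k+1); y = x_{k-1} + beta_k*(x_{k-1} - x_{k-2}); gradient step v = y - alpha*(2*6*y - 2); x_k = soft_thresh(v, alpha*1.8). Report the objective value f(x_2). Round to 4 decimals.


FISTA on f(x) = 6*x^2 - 2*x + 1.8*|x|
L = 12, alpha = 0.0308
Iteration 1: beta = 0.0, y = -0.345 + 0.0*(-0.345 + 0.345) = -0.345
  grad(y) = -6.14, v = y - alpha*grad = -0.1559
  prox(v) = soft_thresh(-0.1559, 0.0554) = -0.1004
Iteration 2: beta = 0.3333, y = -0.1004 + 0.3333*(-0.1004 + 0.345) = -0.0189
  grad(y) = -2.2272, v = y - alpha*grad = 0.0497
  prox(v) = soft_thresh(0.0497, 0.0554) = 0.0
f(x_2) = 6*0.0^2 - 2*0.0 + 1.8*|0.0| = 0.0


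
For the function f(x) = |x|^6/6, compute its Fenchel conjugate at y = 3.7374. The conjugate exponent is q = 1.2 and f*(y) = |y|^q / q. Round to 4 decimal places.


The conjugate exponent q satisfies 1/p + 1/q = 1.
p = 6, so q = 6/(6 - 1) = 1.2
|y|^q = 3.7374^1.2 = 4.865
f*(3.7374) = 4.865 / 1.2 = 4.0542


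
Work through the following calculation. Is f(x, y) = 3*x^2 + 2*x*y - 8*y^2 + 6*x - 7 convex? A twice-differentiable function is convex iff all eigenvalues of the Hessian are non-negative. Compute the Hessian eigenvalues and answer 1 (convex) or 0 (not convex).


The Hessian of f(x,y) = 3*x^2 + 2*x*y - 8*y^2 + 6*x - 7 is:
H = [[6, 2], [2, -16]]
Trace = 6 - 16 = -10
Determinant = 6*-16 - (2)^2 = -100
Discriminant = (-10)^2 - 4*-100 = 500.0
Eigenvalues: lambda_1 = -16.1803, lambda_2 = 6.1803
The function is not convex.

0


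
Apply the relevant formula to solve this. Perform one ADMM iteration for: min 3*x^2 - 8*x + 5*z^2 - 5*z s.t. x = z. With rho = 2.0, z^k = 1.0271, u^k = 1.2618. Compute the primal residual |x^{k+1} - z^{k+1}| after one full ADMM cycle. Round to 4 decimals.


ADMM iteration with rho = 2.0, z^k = 1.0271, u^k = 1.2618
Step 1: x-update.
Minimize 3*x^2 - 8*x + (2.0/2)*(x - 1.0271 + 1.2618)^2
FOC: (2*3 + 2.0)*x = 8 + 2.0*(1.0271 - 1.2618)
x^{k+1} = 0.9413
Step 2: z-update.
Minimize 5*z^2 - 5*z + (2.0/2)*(0.9413 - z + 1.2618)^2
FOC: (2*5 + 2.0)*z = 5 + 2.0*(0.9413 + 1.2618)
z^{k+1} = 0.7839
Step 3: u-update.
u^{k+1} = 1.2618 + 0.9413 - 0.7839 = 1.4193
Step 4: Primal residual = |0.9413 - 0.7839| = 0.1575


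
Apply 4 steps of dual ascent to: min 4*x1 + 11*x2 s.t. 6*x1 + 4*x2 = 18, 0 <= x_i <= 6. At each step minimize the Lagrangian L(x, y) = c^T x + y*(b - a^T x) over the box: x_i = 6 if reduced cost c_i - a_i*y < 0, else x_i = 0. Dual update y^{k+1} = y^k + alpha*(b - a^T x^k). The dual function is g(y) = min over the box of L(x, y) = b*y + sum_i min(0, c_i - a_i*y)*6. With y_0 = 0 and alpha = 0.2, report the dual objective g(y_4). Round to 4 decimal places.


Dual ascent for LP: min 4*x1 + 11*x2, 6*x1 + 4*x2 = 18, 0 <= x_i <= 6
Step 1: y^k = 0.0, reduced costs: (4.0, 11.0)
  x^k = (0.0, 0.0), subgradient = b - a^T x = 18.0
  y^{k+1} = 0.0 + 0.2*18.0 = 3.6
Step 2: y^k = 3.6, reduced costs: (-17.6, -3.4)
  x^k = (6.0, 6.0), subgradient = b - a^T x = -42.0
  y^{k+1} = 3.6 + 0.2*-42.0 = -4.8
Step 3: y^k = -4.8, reduced costs: (32.8, 30.2)
  x^k = (0.0, 0.0), subgradient = b - a^T x = 18.0
  y^{k+1} = -4.8 + 0.2*18.0 = -1.2
Step 4: y^k = -1.2, reduced costs: (11.2, 15.8)
  x^k = (0.0, 0.0), subgradient = b - a^T x = 18.0
  y^{k+1} = -1.2 + 0.2*18.0 = 2.4
Dual objective at y_4 = 2.4: reduced costs (-10.4, 1.4), box minimizer x = (6.0, 0.0)
g(y_4) = b*y + (c1 - a1*y)*x1 + (c2 - a2*y)*x2 = 18*2.4 + (-10.4)*6.0 + 1.4*0.0 = 43.2 - 62.4 + 0.0 = -19.2


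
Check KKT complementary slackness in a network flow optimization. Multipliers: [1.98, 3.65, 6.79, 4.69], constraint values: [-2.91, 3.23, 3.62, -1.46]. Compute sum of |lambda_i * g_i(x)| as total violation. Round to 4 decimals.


KKT complementary slackness check:
lambda_1 * g_1 = 1.98 * -2.91 = -5.7618
lambda_2 * g_2 = 3.65 * 3.23 = 11.7895
lambda_3 * g_3 = 6.79 * 3.62 = 24.5798
lambda_4 * g_4 = 4.69 * -1.46 = -6.8474
Total violation = 5.7618 + 11.7895 + 24.5798 + 6.8474 = 48.9785


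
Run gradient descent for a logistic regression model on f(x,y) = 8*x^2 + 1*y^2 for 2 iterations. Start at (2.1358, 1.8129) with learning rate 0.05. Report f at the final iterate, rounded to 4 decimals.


Gradient descent on f(x,y) = 8*x^2 + 1*y^2.
Starting point: (2.1358, 1.8129), alpha = 0.05
Step 1: grad_x = 2*8*2.1358 = 34.1728, grad_y = 2*1*1.8129 = 3.6258
  x_1 = 2.1358 - 0.05*34.1728 = 0.4272
  y_1 = 1.8129 - 0.05*3.6258 = 1.6316
Step 2: grad_x = 2*8*0.4272 = 6.8346, grad_y = 2*1*1.6316 = 3.2632
  x_2 = 0.4272 - 0.05*6.8346 = 0.0854
  y_2 = 1.6316 - 0.05*3.2632 = 1.4684
f(0.0854, 1.4684) = 8*0.0854^2 + 1*1.4684^2 = 2.2147


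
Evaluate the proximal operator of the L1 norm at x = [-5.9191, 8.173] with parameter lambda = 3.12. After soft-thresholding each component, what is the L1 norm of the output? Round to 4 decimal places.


Soft-thresholding with lambda = 3.12:
prox(-5.9191) = sign(-5.9191)*max(|-5.9191| - 3.12, 0) = -2.7991
prox(8.173) = sign(8.173)*max(|8.173| - 3.12, 0) = 5.053
prox(x) = [-2.7991, 5.053]
||prox(x)||_1 = 2.7991 + 5.053 = 7.8521


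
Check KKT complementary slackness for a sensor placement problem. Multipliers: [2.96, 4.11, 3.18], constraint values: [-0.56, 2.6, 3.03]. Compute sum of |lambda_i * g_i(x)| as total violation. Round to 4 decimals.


KKT complementary slackness check:
lambda_1 * g_1 = 2.96 * -0.56 = -1.6576
lambda_2 * g_2 = 4.11 * 2.6 = 10.686
lambda_3 * g_3 = 3.18 * 3.03 = 9.6354
Total violation = 1.6576 + 10.686 + 9.6354 = 21.979


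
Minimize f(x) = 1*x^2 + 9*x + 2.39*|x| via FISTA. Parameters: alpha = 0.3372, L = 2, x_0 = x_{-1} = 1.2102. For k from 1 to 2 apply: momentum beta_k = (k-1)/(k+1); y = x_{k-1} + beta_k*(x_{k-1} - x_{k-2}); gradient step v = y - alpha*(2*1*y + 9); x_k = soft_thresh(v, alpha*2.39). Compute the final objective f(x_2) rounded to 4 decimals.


FISTA on f(x) = 1*x^2 + 9*x + 2.39*|x|
L = 2, alpha = 0.3372
Iteration 1: beta = 0.0, y = 1.2102 + 0.0*(1.2102 - 1.2102) = 1.2102
  grad(y) = 11.4204, v = y - alpha*grad = -2.6408
  prox(v) = soft_thresh(-2.6408, 0.8059) = -1.8349
Iteration 2: beta = 0.3333, y = -1.8349 + 0.3333*(-1.8349 - 1.2102) = -2.8499
  grad(y) = 3.3003, v = y - alpha*grad = -3.9627
  prox(v) = soft_thresh(-3.9627, 0.8059) = -3.1568
f(x_2) = 1*(-3.1568)^2 + 9*(-3.1568) + 2.39*|-3.1568| = -10.9011


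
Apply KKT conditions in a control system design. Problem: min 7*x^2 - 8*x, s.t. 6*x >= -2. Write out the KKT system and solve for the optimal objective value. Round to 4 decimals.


Step 1: Try lambda = 0 (constraint inactive).
Stationarity: 2*7*x - 8 = 0
x* = 8/(2*7) = 4/7 = 0.5714 (rounded; the exact value 4/7 is used below)
Check constraint: 6*0.5714 = 3.4284 >= -2 -- satisfied.
Step 2: Compute optimal value.
f(x*) = 7*(4/7)^2 - 8*(4/7) = -2.2857


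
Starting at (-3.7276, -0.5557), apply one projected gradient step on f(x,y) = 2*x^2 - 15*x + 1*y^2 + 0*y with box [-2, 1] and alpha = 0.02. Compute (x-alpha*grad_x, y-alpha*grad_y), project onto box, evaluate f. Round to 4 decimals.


Step 1: Compute gradient at (-3.7276, -0.5557).
grad_x = 2*2*-3.7276 - 15 = -29.9104
grad_y = 2*1*-0.5557 + 0 = -1.1114
Step 2: Gradient step.
x_raw = -3.7276 - 0.02*-29.9104 = -3.1294
y_raw = -0.5557 - 0.02*-1.1114 = -0.5335
Step 3: Project onto [-2, 1].
x_proj = clip(-3.1294) = -2.0
y_proj = clip(-0.5335) = -0.5335
Step 4: Evaluate f.
f(-2.0, -0.5335) = 38.2846


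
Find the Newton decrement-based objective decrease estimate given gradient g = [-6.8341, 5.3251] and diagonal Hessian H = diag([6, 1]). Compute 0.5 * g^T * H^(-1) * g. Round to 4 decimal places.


Step 1: H is diagonal, so H^(-1) * g = [-1.139, 5.3251].
Step 2: g^T H^(-1) g = sum_i g_i^2 / H_ii
  = (-6.8341)^2/6 + (5.3251)^2/1
  = 7.7842 + 28.3567 = 36.1408
Step 3: Objective decrease = 0.5 * g^T H^(-1) g = 18.0704


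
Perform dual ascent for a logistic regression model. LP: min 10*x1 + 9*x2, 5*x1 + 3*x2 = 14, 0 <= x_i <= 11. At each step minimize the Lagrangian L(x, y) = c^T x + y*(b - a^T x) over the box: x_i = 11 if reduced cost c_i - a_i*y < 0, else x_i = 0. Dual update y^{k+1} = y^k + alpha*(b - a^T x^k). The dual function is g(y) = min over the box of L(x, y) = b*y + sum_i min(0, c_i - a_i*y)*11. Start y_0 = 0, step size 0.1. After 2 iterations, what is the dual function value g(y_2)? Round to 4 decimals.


Dual ascent for LP: min 10*x1 + 9*x2, 5*x1 + 3*x2 = 14, 0 <= x_i <= 11
Step 1: y^k = 0.0, reduced costs: (10.0, 9.0)
  x^k = (0.0, 0.0), subgradient = b - a^T x = 14.0
  y^{k+1} = 0.0 + 0.1*14.0 = 1.4
Step 2: y^k = 1.4, reduced costs: (3.0, 4.8)
  x^k = (0.0, 0.0), subgradient = b - a^T x = 14.0
  y^{k+1} = 1.4 + 0.1*14.0 = 2.8
Dual objective at y_2 = 2.8: reduced costs (-4.0, 0.6), box minimizer x = (11.0, 0.0)
g(y_2) = b*y + (c1 - a1*y)*x1 + (c2 - a2*y)*x2 = 14*2.8 + (-4.0)*11.0 + 0.6*0.0 = 39.2 - 44.0 + 0.0 = -4.8


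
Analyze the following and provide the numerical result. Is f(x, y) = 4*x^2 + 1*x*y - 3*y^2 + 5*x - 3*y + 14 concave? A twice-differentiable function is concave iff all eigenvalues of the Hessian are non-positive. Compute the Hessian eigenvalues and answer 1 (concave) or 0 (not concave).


The Hessian of f(x,y) = 4*x^2 + 1*x*y - 3*y^2 + 5*x - 3*y + 14 is:
H = [[8, 1], [1, -6]]
Trace = 8 - 6 = 2
Determinant = 8*-6 - (1)^2 = -49
Discriminant = (2)^2 - 4*-49 = 200.0
Eigenvalues: lambda_1 = -6.0711, lambda_2 = 8.0711
The function is not concave.

0


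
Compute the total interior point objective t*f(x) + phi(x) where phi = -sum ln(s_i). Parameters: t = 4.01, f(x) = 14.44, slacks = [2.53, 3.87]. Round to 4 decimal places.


Step 1: Compute log-barrier.
ln values: [0.9282, 1.3533]
phi = -(0.9282 + 1.3533) = -2.2815
Step 2: Compute augmented objective.
t*f(x) = 4.01*14.44 = 57.9044
Total = 57.9044 - 2.2815 = 55.6229


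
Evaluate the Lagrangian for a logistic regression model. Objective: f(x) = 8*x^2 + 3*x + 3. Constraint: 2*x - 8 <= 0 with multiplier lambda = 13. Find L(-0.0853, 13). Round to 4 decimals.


Step 1: Evaluate f(x).
f(-0.0853) = 8*(-0.0853)^2 + 3*(-0.0853) + 3 = 2.8023
Step 2: Evaluate g(x).
g(-0.0853) = 2*-0.0853 - 8 = -8.1706
Step 3: Compute Lagrangian.
L = 2.8023 + 13*-8.1706 = -103.4155


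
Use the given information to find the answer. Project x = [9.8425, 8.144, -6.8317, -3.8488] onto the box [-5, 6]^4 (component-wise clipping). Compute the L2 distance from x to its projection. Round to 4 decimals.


Project each component onto [-5, 6].
clip(9.8425) = 6.0, clip(8.144) = 6.0, clip(-6.8317) = -5.0, clip(-3.8488) = -3.8488
Projection = [6.0, 6.0, -5.0, -3.8488]
Squared diffs: [14.7648, 4.5967, 3.3551, 0.0]
Distance = sqrt(22.7166) = 4.7662


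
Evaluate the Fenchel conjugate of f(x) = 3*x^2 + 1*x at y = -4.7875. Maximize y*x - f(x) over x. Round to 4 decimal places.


f*(y) = sup_x {y*x - a*x^2 - b*x} = sup_x {(y-b)*x - a*x^2}
FOC: (y - b) - 2a*x = 0 => x* = (y - b)/(2a)
x* = (-4.7875 - 1)/(2*3) = -0.9646
f*(-4.7875) = (y-b)^2/(4a) = (-4.7875 - 1)^2/(4*3)
= 33.4952/12 = 2.7913


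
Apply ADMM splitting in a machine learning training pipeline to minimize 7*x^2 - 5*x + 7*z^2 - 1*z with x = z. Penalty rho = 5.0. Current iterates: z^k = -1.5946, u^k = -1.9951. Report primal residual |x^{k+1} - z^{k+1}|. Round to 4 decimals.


ADMM iteration with rho = 5.0, z^k = -1.5946, u^k = -1.9951
Step 1: x-update.
Minimize 7*x^2 - 5*x + (5.0/2)*(x + 1.5946 - 1.9951)^2
FOC: (2*7 + 5.0)*x = 5 + 5.0*(-1.5946 + 1.9951)
x^{k+1} = 0.3686
Step 2: z-update.
Minimize 7*z^2 - 1*z + (5.0/2)*(0.3686 - z - 1.9951)^2
FOC: (2*7 + 5.0)*z = 1 + 5.0*(0.3686 - 1.9951)
z^{k+1} = -0.3754
Step 3: u-update.
u^{k+1} = -1.9951 + 0.3686 + 0.3754 = -1.2511
Step 4: Primal residual = |0.3686 + 0.3754| = 0.744


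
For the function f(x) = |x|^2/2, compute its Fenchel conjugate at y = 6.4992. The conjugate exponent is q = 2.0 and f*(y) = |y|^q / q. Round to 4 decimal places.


The conjugate exponent q satisfies 1/p + 1/q = 1.
p = 2, so q = 2/(2 - 1) = 2.0
|y|^q = 6.4992^2.0 = 42.2396
f*(6.4992) = 42.2396 / 2.0 = 21.1198


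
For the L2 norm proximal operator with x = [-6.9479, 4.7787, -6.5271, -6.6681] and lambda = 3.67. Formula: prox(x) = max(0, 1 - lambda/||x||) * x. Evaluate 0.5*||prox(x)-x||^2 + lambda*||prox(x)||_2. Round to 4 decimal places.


Step 1: Compute ||x||.
||x|| = 12.5768
Step 2: Compute scaling factor.
scale = max(0, 1 - 3.67/12.5768) = 0.7082
Step 3: prox(x) = [-4.9205, 3.3842, -4.6224, -4.7223]
||prox(x)|| = 8.9068
Step 4: Proximal objective.
0.5*||prox-x||^2 = 6.7345
lambda*||prox|| = 32.688
Total = 39.4224


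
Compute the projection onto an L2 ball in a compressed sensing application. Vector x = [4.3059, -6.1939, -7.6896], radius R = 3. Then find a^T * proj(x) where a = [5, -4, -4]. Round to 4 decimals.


Step 1: Compute ||x|| (intermediates to 6 decimals).
||x|| = sqrt(4.3059^2 + (-6.1939)^2 + (-7.6896)^2) = 10.77196
Step 2: Project.
Since ||x|| > R, scale = R/||x|| = 3/10.77196 = 0.278501, proj(x) = scale * x
proj(x) = [1.199197, -1.725007, -2.141561]
Step 3: Dot product.
a^T * proj(x) = 5*1.199197 - 4*(-1.725007) - 4*(-2.141561) = 21.4623


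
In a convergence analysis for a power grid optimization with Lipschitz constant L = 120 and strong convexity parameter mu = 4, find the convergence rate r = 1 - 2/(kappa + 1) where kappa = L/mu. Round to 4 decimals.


Step 1: Compute the condition number.
kappa = L/mu = 120/4 = 30.0
Step 2: Compute the convergence rate.
r = 1 - 2/(kappa + 1) = 1 - 2*mu/(L + mu) = (L - mu)/(L + mu) = 116/124 = 0.9355


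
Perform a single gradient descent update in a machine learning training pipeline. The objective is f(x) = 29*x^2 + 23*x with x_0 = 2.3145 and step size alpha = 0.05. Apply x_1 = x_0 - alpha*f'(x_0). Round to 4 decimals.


We compute the gradient at x_0 and apply the update.
f'(x) = 58*x + 23
f'(2.3145) = 58*2.3145 + 23 = 157.241
x_1 = 2.3145 - 0.05*157.241 = -5.5476


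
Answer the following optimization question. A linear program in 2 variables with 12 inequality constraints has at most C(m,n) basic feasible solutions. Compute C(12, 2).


Each vertex corresponds to some choice of n active constraints out of m, so the number of vertices is at most C(m, n) = m! / (n!(m-n)!).
m = 12, n = 2
Numerator: 12 * 11
Denominator: 2! = 2
C(12, 2) = 66


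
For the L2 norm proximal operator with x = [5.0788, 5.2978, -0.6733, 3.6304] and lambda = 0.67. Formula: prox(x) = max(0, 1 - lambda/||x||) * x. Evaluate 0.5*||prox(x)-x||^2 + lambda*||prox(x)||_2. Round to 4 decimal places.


Step 1: Compute ||x||.
||x|| = 8.2155
Step 2: Compute scaling factor.
scale = max(0, 1 - 0.67/8.2155) = 0.9184
Step 3: prox(x) = [4.6646, 4.8657, -0.6184, 3.3343]
||prox(x)|| = 7.5455
Step 4: Proximal objective.
0.5*||prox-x||^2 = 0.2245
lambda*||prox|| = 5.0555
Total = 5.2799


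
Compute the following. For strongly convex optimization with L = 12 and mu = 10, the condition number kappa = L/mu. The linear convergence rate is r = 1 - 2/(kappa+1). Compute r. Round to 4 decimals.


Step 1: Compute the condition number.
kappa = L/mu = 12/10 = 1.2
Step 2: Compute the convergence rate.
r = 1 - 2/(kappa + 1) = 1 - 2*mu/(L + mu) = (L - mu)/(L + mu) = 2/22 = 0.0909


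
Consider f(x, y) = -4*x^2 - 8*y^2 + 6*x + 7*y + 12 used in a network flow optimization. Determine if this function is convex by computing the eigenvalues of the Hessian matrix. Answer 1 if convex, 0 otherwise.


The Hessian of f(x,y) = -4*x^2 - 8*y^2 + 6*x + 7*y + 12 is:
H = [[-8, 0], [0, -16]]
Trace = -8 - 16 = -24
Determinant = -8*-16 - (0)^2 = 128
Discriminant = (-24)^2 - 4*128 = 64.0
Eigenvalues: lambda_1 = -16.0, lambda_2 = -8.0
The function is not convex.

0


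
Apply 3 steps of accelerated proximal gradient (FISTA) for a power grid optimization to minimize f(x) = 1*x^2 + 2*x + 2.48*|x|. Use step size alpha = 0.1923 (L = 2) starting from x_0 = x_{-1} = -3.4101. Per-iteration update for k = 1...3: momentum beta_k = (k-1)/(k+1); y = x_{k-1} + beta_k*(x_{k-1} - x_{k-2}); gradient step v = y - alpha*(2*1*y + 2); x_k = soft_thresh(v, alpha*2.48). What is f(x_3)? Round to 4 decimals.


FISTA on f(x) = 1*x^2 + 2*x + 2.48*|x|
L = 2, alpha = 0.1923
Iteration 1: beta = 0.0, y = -3.4101 + 0.0*(-3.4101 + 3.4101) = -3.4101
  grad(y) = -4.8202, v = y - alpha*grad = -2.4832
  prox(v) = soft_thresh(-2.4832, 0.4769) = -2.0063
Iteration 2: beta = 0.3333, y = -2.0063 + 0.3333*(-2.0063 + 3.4101) = -1.5383
  grad(y) = -1.0767, v = y - alpha*grad = -1.3313
  prox(v) = soft_thresh(-1.3313, 0.4769) = -0.8544
Iteration 3: beta = 0.5, y = -0.8544 + 0.5*(-0.8544 + 2.0063) = -0.2784
  grad(y) = 1.4431, v = y - alpha*grad = -0.556
  prox(v) = soft_thresh(-0.556, 0.4769) = -0.079
f(x_3) = 1*(-0.079)^2 + 2*(-0.079) + 2.48*|-0.079| = 0.0442


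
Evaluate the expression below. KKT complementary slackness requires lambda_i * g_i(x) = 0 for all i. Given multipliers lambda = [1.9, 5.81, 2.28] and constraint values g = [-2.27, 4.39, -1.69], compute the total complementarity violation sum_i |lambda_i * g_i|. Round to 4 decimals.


KKT complementary slackness check:
lambda_1 * g_1 = 1.9 * -2.27 = -4.313
lambda_2 * g_2 = 5.81 * 4.39 = 25.5059
lambda_3 * g_3 = 2.28 * -1.69 = -3.8532
Total violation = 4.313 + 25.5059 + 3.8532 = 33.6721


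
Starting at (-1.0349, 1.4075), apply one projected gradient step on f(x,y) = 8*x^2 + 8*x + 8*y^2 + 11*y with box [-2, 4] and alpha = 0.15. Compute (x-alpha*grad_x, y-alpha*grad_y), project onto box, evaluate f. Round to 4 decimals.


Step 1: Compute gradient at (-1.0349, 1.4075).
grad_x = 2*8*-1.0349 + 8 = -8.5584
grad_y = 2*8*1.4075 + 11 = 33.52
Step 2: Gradient step.
x_raw = -1.0349 - 0.15*-8.5584 = 0.2489
y_raw = 1.4075 - 0.15*33.52 = -3.6205
Step 3: Project onto [-2, 4].
x_proj = clip(0.2489) = 0.2489
y_proj = clip(-3.6205) = -2.0
Step 4: Evaluate f.
f(0.2489, -2.0) = 12.4863


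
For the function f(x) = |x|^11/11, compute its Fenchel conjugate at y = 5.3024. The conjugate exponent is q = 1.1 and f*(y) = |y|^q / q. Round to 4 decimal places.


The conjugate exponent q satisfies 1/p + 1/q = 1.
p = 11, so q = 11/(11 - 1) = 1.1
|y|^q = 5.3024^1.1 = 6.265
f*(5.3024) = 6.265 / 1.1 = 5.6954


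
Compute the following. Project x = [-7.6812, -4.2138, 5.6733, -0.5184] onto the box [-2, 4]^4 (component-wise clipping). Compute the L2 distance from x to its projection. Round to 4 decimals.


Project each component onto [-2, 4].
clip(-7.6812) = -2.0, clip(-4.2138) = -2.0, clip(5.6733) = 4.0, clip(-0.5184) = -0.5184
Projection = [-2.0, -2.0, 4.0, -0.5184]
Squared diffs: [32.276, 4.9009, 2.7999, 0.0]
Distance = sqrt(39.9768) = 6.3227


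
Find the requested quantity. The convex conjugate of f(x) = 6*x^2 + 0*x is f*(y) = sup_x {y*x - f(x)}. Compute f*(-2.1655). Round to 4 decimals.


f*(y) = sup_x {y*x - a*x^2 - b*x} = sup_x {(y-b)*x - a*x^2}
FOC: (y - b) - 2a*x = 0 => x* = (y - b)/(2a)
x* = (-2.1655 - 0)/(2*6) = -0.1805
f*(-2.1655) = (y-b)^2/(4a) = (-2.1655 - 0)^2/(4*6)
= 4.6894/24 = 0.1954


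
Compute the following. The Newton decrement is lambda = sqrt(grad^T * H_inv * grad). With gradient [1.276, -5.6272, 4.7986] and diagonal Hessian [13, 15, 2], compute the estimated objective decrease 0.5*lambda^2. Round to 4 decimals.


Step 1: H is diagonal, so H^(-1) * g = [0.0982, -0.3751, 2.3993].
Step 2: g^T H^(-1) g = sum_i g_i^2 / H_ii
  = (1.276)^2/13 + (-5.6272)^2/15 + (4.7986)^2/2
  = 0.1252 + 2.111 + 11.5133 = 13.7496
Step 3: Objective decrease = 0.5 * g^T H^(-1) g = 6.8748
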